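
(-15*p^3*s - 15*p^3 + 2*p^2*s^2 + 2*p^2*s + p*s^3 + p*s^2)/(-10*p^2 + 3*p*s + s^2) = p*(3*p*s + 3*p - s^2 - s)/(2*p - s)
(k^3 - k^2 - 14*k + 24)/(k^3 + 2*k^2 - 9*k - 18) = (k^2 + 2*k - 8)/(k^2 + 5*k + 6)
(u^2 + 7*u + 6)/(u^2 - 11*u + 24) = (u^2 + 7*u + 6)/(u^2 - 11*u + 24)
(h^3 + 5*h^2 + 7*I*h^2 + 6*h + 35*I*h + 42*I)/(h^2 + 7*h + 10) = (h^2 + h*(3 + 7*I) + 21*I)/(h + 5)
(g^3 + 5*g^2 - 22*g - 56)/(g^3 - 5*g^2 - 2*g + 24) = (g + 7)/(g - 3)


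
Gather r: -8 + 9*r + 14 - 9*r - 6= 0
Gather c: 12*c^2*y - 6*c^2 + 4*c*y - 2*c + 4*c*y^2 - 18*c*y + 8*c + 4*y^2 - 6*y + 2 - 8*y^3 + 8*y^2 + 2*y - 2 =c^2*(12*y - 6) + c*(4*y^2 - 14*y + 6) - 8*y^3 + 12*y^2 - 4*y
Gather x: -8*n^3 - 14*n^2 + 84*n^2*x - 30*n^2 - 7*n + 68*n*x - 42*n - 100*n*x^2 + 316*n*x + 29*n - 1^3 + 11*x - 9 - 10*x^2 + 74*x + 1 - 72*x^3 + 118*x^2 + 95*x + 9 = -8*n^3 - 44*n^2 - 20*n - 72*x^3 + x^2*(108 - 100*n) + x*(84*n^2 + 384*n + 180)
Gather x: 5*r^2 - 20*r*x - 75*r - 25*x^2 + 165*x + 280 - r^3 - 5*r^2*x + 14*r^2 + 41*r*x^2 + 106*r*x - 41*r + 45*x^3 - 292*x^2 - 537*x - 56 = -r^3 + 19*r^2 - 116*r + 45*x^3 + x^2*(41*r - 317) + x*(-5*r^2 + 86*r - 372) + 224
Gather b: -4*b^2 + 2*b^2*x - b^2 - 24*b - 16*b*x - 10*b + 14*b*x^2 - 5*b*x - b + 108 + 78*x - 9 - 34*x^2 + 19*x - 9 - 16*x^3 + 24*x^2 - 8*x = b^2*(2*x - 5) + b*(14*x^2 - 21*x - 35) - 16*x^3 - 10*x^2 + 89*x + 90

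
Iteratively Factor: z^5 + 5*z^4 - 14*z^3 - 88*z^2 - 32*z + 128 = (z + 2)*(z^4 + 3*z^3 - 20*z^2 - 48*z + 64) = (z - 4)*(z + 2)*(z^3 + 7*z^2 + 8*z - 16) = (z - 4)*(z + 2)*(z + 4)*(z^2 + 3*z - 4) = (z - 4)*(z + 2)*(z + 4)^2*(z - 1)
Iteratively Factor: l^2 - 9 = (l + 3)*(l - 3)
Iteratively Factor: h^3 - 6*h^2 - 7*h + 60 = (h + 3)*(h^2 - 9*h + 20) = (h - 4)*(h + 3)*(h - 5)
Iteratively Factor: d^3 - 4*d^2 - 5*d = (d)*(d^2 - 4*d - 5) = d*(d + 1)*(d - 5)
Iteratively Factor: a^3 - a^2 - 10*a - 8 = (a + 2)*(a^2 - 3*a - 4) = (a - 4)*(a + 2)*(a + 1)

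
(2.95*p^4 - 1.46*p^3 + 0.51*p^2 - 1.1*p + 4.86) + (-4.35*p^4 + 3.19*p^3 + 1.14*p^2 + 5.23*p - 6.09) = -1.4*p^4 + 1.73*p^3 + 1.65*p^2 + 4.13*p - 1.23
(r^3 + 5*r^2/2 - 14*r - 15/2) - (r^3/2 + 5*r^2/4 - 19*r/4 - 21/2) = r^3/2 + 5*r^2/4 - 37*r/4 + 3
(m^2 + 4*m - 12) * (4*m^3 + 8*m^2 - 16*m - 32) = 4*m^5 + 24*m^4 - 32*m^3 - 192*m^2 + 64*m + 384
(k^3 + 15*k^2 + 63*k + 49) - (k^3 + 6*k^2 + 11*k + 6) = 9*k^2 + 52*k + 43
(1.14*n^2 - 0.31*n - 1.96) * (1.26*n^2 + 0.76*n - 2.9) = 1.4364*n^4 + 0.4758*n^3 - 6.0112*n^2 - 0.5906*n + 5.684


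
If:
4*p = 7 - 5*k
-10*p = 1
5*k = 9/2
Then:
No Solution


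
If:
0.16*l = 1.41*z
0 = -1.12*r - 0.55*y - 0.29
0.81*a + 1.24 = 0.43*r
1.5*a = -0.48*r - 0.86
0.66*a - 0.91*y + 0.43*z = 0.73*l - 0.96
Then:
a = -0.93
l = 4.27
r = 1.13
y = -2.82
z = 0.48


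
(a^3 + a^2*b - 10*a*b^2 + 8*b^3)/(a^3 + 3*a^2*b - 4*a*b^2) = (a - 2*b)/a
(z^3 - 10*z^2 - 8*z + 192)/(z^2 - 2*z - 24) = z - 8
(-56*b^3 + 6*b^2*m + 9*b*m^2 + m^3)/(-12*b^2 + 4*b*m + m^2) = (28*b^2 + 11*b*m + m^2)/(6*b + m)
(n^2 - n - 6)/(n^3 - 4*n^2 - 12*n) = (n - 3)/(n*(n - 6))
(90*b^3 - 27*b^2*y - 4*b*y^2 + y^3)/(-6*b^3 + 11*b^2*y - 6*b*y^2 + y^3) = (-30*b^2 - b*y + y^2)/(2*b^2 - 3*b*y + y^2)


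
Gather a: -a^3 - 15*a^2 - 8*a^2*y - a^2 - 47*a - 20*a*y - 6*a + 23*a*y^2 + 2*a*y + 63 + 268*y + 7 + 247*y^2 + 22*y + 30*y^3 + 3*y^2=-a^3 + a^2*(-8*y - 16) + a*(23*y^2 - 18*y - 53) + 30*y^3 + 250*y^2 + 290*y + 70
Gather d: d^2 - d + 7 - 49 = d^2 - d - 42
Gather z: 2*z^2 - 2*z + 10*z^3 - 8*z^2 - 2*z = 10*z^3 - 6*z^2 - 4*z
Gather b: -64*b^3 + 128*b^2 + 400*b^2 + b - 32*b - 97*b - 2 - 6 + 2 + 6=-64*b^3 + 528*b^2 - 128*b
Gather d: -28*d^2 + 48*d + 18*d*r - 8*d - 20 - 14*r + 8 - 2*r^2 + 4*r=-28*d^2 + d*(18*r + 40) - 2*r^2 - 10*r - 12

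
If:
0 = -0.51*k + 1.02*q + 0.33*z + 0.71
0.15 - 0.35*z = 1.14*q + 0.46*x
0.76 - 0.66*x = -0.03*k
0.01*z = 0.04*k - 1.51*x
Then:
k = -4.43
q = 49.23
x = 0.95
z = -161.18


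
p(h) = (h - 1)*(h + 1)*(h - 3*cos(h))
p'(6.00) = 43.10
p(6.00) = 109.18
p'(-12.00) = 721.95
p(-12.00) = -2078.01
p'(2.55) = 40.41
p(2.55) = 27.73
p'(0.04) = -1.35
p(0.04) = 2.95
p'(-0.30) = 1.80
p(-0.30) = 2.88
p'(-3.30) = 16.80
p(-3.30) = -3.34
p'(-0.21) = 0.96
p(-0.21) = 3.01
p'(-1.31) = 4.10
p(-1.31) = -1.49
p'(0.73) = -3.60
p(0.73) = 0.70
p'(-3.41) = 22.61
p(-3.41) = -5.50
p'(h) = (h - 1)*(h + 1)*(3*sin(h) + 1) + (h - 1)*(h - 3*cos(h)) + (h + 1)*(h - 3*cos(h))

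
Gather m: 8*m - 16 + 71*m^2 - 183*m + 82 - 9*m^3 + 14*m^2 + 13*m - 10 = -9*m^3 + 85*m^2 - 162*m + 56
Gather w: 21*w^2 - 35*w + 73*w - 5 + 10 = 21*w^2 + 38*w + 5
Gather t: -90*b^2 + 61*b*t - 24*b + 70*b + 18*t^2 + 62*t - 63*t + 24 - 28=-90*b^2 + 46*b + 18*t^2 + t*(61*b - 1) - 4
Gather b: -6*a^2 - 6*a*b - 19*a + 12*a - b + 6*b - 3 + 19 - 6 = -6*a^2 - 7*a + b*(5 - 6*a) + 10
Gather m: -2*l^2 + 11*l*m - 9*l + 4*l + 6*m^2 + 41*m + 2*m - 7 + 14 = -2*l^2 - 5*l + 6*m^2 + m*(11*l + 43) + 7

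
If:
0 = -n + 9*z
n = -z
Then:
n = 0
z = 0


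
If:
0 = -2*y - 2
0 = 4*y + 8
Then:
No Solution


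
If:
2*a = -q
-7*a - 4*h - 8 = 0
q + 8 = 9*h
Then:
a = -104/55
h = 72/55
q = 208/55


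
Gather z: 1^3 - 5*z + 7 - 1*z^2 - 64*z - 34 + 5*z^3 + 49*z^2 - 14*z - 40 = 5*z^3 + 48*z^2 - 83*z - 66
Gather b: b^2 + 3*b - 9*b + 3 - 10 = b^2 - 6*b - 7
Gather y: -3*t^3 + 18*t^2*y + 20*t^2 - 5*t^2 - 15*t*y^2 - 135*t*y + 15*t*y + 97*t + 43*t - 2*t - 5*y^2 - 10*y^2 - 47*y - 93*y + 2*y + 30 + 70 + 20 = -3*t^3 + 15*t^2 + 138*t + y^2*(-15*t - 15) + y*(18*t^2 - 120*t - 138) + 120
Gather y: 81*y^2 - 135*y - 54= 81*y^2 - 135*y - 54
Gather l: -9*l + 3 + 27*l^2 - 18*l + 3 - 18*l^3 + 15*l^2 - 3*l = -18*l^3 + 42*l^2 - 30*l + 6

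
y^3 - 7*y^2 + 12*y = y*(y - 4)*(y - 3)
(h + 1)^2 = h^2 + 2*h + 1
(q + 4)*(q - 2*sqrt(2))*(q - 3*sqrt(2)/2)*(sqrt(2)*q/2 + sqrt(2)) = sqrt(2)*q^4/2 - 7*q^3/2 + 3*sqrt(2)*q^3 - 21*q^2 + 7*sqrt(2)*q^2 - 28*q + 18*sqrt(2)*q + 24*sqrt(2)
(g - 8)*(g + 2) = g^2 - 6*g - 16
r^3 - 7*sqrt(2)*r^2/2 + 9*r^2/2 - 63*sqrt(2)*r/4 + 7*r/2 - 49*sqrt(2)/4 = (r + 1)*(r + 7/2)*(r - 7*sqrt(2)/2)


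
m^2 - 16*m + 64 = (m - 8)^2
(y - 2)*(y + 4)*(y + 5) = y^3 + 7*y^2 + 2*y - 40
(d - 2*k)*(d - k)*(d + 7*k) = d^3 + 4*d^2*k - 19*d*k^2 + 14*k^3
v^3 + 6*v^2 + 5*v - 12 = (v - 1)*(v + 3)*(v + 4)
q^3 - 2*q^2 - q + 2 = (q - 2)*(q - 1)*(q + 1)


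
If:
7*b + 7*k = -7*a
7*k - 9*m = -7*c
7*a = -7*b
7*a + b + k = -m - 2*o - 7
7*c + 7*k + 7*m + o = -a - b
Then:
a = -31*o/96 - 7/6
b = 31*o/96 + 7/6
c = -9*o/112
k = 0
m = -o/16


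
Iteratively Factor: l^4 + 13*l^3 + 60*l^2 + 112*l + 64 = (l + 4)*(l^3 + 9*l^2 + 24*l + 16) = (l + 4)^2*(l^2 + 5*l + 4) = (l + 4)^3*(l + 1)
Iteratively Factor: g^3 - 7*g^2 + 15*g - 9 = (g - 3)*(g^2 - 4*g + 3) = (g - 3)*(g - 1)*(g - 3)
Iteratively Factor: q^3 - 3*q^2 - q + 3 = (q - 3)*(q^2 - 1) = (q - 3)*(q - 1)*(q + 1)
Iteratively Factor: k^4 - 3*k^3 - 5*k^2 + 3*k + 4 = (k + 1)*(k^3 - 4*k^2 - k + 4) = (k - 4)*(k + 1)*(k^2 - 1) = (k - 4)*(k - 1)*(k + 1)*(k + 1)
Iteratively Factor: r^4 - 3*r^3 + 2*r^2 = (r)*(r^3 - 3*r^2 + 2*r) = r*(r - 2)*(r^2 - r) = r^2*(r - 2)*(r - 1)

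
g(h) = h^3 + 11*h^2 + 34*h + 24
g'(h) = 3*h^2 + 22*h + 34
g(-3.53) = -2.94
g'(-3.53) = -6.28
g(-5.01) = 4.01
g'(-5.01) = -0.92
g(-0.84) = 2.61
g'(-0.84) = 17.64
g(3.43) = 310.39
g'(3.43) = 144.75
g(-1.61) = -6.40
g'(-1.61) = 6.36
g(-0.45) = 10.84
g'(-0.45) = 24.71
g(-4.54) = 2.79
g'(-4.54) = -4.05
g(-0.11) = 20.39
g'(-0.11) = 31.62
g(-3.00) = -6.00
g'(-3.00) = -5.00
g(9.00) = 1950.00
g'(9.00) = 475.00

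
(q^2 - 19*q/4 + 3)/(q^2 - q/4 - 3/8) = 2*(q - 4)/(2*q + 1)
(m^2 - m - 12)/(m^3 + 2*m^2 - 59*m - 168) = (m - 4)/(m^2 - m - 56)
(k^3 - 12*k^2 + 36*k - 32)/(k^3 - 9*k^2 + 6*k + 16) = (k - 2)/(k + 1)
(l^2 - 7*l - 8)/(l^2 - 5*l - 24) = (l + 1)/(l + 3)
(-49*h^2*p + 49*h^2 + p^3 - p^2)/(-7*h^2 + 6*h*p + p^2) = (-7*h*p + 7*h + p^2 - p)/(-h + p)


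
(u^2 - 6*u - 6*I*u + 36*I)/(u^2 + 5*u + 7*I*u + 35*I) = (u^2 - 6*u*(1 + I) + 36*I)/(u^2 + u*(5 + 7*I) + 35*I)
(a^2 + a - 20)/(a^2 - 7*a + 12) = (a + 5)/(a - 3)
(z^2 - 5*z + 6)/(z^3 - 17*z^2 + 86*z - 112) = (z - 3)/(z^2 - 15*z + 56)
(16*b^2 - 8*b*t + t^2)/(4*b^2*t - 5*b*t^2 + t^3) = (-4*b + t)/(t*(-b + t))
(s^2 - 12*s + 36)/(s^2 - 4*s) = (s^2 - 12*s + 36)/(s*(s - 4))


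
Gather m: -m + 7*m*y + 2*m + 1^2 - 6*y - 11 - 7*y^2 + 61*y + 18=m*(7*y + 1) - 7*y^2 + 55*y + 8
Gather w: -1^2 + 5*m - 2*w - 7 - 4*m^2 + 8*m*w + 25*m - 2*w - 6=-4*m^2 + 30*m + w*(8*m - 4) - 14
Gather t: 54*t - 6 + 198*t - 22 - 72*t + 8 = 180*t - 20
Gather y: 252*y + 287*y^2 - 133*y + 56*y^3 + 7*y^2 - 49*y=56*y^3 + 294*y^2 + 70*y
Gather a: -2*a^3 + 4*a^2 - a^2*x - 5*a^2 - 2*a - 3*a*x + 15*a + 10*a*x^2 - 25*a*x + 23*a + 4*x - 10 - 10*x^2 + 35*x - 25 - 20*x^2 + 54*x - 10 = -2*a^3 + a^2*(-x - 1) + a*(10*x^2 - 28*x + 36) - 30*x^2 + 93*x - 45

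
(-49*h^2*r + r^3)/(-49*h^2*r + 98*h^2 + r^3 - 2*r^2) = r/(r - 2)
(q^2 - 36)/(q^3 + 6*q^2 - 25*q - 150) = (q - 6)/(q^2 - 25)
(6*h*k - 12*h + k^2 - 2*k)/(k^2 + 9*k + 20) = (6*h*k - 12*h + k^2 - 2*k)/(k^2 + 9*k + 20)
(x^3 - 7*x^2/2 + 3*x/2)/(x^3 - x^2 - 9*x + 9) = x*(2*x - 1)/(2*(x^2 + 2*x - 3))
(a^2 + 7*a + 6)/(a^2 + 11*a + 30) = (a + 1)/(a + 5)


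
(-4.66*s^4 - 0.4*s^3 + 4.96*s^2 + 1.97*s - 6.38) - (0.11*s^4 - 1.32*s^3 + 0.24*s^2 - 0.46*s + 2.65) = -4.77*s^4 + 0.92*s^3 + 4.72*s^2 + 2.43*s - 9.03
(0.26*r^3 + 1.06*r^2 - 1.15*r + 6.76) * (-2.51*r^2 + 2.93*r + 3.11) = -0.6526*r^5 - 1.8988*r^4 + 6.8009*r^3 - 17.0405*r^2 + 16.2303*r + 21.0236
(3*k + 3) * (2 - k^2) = -3*k^3 - 3*k^2 + 6*k + 6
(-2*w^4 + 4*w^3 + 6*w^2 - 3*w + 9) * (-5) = 10*w^4 - 20*w^3 - 30*w^2 + 15*w - 45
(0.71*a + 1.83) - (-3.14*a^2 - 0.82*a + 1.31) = 3.14*a^2 + 1.53*a + 0.52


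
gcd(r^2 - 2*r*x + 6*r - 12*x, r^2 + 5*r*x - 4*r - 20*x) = 1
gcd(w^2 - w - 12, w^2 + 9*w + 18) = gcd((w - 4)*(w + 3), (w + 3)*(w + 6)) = w + 3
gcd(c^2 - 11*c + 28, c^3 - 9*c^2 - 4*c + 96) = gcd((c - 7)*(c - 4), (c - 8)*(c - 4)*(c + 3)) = c - 4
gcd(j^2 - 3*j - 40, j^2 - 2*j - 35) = j + 5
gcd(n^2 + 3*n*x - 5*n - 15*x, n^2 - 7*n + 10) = n - 5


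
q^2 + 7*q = q*(q + 7)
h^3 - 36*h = h*(h - 6)*(h + 6)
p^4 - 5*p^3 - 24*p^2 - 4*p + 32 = (p - 8)*(p - 1)*(p + 2)^2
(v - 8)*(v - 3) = v^2 - 11*v + 24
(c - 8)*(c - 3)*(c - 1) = c^3 - 12*c^2 + 35*c - 24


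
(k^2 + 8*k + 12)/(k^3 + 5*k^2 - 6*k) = (k + 2)/(k*(k - 1))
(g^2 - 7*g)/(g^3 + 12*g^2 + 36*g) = (g - 7)/(g^2 + 12*g + 36)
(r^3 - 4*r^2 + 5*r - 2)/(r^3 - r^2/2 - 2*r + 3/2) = 2*(r - 2)/(2*r + 3)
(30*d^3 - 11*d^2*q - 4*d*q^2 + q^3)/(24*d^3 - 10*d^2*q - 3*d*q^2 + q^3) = (-5*d + q)/(-4*d + q)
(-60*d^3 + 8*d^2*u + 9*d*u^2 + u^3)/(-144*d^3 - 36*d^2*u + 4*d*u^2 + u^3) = (-10*d^2 + 3*d*u + u^2)/(-24*d^2 - 2*d*u + u^2)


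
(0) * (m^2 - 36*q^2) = 0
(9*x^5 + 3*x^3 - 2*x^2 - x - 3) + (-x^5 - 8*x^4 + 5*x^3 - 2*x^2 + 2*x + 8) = 8*x^5 - 8*x^4 + 8*x^3 - 4*x^2 + x + 5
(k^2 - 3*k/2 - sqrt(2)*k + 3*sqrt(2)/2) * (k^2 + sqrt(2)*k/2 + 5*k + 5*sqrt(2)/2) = k^4 - sqrt(2)*k^3/2 + 7*k^3/2 - 17*k^2/2 - 7*sqrt(2)*k^2/4 - 7*k/2 + 15*sqrt(2)*k/4 + 15/2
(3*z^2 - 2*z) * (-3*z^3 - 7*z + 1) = -9*z^5 + 6*z^4 - 21*z^3 + 17*z^2 - 2*z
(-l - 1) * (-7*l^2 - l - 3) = 7*l^3 + 8*l^2 + 4*l + 3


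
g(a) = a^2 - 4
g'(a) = 2*a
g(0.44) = -3.81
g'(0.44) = 0.88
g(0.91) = -3.17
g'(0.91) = 1.82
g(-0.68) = -3.54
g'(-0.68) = -1.36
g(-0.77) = -3.41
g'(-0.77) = -1.54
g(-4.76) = 18.66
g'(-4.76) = -9.52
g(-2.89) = 4.35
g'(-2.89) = -5.78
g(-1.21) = -2.54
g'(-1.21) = -2.42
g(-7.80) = 56.84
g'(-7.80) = -15.60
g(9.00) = 77.00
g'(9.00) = 18.00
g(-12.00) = 140.00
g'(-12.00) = -24.00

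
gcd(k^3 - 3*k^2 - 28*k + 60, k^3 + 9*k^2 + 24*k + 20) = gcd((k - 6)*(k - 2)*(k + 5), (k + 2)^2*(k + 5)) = k + 5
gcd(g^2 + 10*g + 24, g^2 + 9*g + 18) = g + 6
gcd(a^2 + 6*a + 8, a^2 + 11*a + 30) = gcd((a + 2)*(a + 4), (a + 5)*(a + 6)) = 1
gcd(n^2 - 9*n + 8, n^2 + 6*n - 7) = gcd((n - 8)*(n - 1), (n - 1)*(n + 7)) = n - 1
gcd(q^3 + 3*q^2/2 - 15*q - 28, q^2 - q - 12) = q - 4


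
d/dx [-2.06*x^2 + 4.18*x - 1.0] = 4.18 - 4.12*x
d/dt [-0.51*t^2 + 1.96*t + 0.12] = 1.96 - 1.02*t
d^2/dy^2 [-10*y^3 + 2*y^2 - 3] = 4 - 60*y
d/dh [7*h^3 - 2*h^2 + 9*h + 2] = 21*h^2 - 4*h + 9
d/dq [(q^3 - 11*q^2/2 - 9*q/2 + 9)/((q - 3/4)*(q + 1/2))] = 4*(16*q^4 - 8*q^3 + 76*q^2 - 222*q + 63)/(64*q^4 - 32*q^3 - 44*q^2 + 12*q + 9)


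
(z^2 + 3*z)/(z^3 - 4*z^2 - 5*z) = (z + 3)/(z^2 - 4*z - 5)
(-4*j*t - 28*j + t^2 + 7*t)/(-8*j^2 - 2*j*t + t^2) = (t + 7)/(2*j + t)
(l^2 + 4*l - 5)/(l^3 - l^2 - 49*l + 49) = (l + 5)/(l^2 - 49)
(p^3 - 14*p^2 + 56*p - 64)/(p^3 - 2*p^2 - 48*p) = (p^2 - 6*p + 8)/(p*(p + 6))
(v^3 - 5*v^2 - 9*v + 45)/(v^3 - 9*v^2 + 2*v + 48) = (v^2 - 2*v - 15)/(v^2 - 6*v - 16)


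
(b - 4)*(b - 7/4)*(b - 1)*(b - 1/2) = b^4 - 29*b^3/4 + 129*b^2/8 - 107*b/8 + 7/2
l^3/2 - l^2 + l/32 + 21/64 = (l/2 + 1/4)*(l - 7/4)*(l - 3/4)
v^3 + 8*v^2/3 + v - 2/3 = (v - 1/3)*(v + 1)*(v + 2)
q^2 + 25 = (q - 5*I)*(q + 5*I)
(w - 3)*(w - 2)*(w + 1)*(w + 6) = w^4 + 2*w^3 - 23*w^2 + 12*w + 36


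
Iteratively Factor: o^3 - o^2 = (o)*(o^2 - o) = o*(o - 1)*(o)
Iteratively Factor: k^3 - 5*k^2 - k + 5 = (k - 5)*(k^2 - 1) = (k - 5)*(k + 1)*(k - 1)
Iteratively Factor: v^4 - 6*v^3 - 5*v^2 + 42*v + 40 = (v + 1)*(v^3 - 7*v^2 + 2*v + 40) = (v - 5)*(v + 1)*(v^2 - 2*v - 8) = (v - 5)*(v - 4)*(v + 1)*(v + 2)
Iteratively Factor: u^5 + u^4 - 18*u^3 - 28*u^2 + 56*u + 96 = (u + 2)*(u^4 - u^3 - 16*u^2 + 4*u + 48) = (u + 2)*(u + 3)*(u^3 - 4*u^2 - 4*u + 16) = (u - 4)*(u + 2)*(u + 3)*(u^2 - 4) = (u - 4)*(u - 2)*(u + 2)*(u + 3)*(u + 2)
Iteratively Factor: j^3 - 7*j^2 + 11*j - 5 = (j - 1)*(j^2 - 6*j + 5) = (j - 5)*(j - 1)*(j - 1)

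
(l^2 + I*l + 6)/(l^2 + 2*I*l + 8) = (l + 3*I)/(l + 4*I)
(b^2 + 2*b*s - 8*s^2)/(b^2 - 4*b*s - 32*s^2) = (-b + 2*s)/(-b + 8*s)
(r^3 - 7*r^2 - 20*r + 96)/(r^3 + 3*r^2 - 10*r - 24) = (r - 8)/(r + 2)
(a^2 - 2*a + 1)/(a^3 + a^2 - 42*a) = (a^2 - 2*a + 1)/(a*(a^2 + a - 42))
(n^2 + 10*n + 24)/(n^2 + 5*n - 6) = (n + 4)/(n - 1)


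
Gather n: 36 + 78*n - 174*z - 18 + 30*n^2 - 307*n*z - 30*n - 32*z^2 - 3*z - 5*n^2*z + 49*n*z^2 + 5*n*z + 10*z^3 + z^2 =n^2*(30 - 5*z) + n*(49*z^2 - 302*z + 48) + 10*z^3 - 31*z^2 - 177*z + 18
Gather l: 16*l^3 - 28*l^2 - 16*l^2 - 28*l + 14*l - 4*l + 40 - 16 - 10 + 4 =16*l^3 - 44*l^2 - 18*l + 18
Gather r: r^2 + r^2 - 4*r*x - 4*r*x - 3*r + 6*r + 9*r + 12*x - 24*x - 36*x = 2*r^2 + r*(12 - 8*x) - 48*x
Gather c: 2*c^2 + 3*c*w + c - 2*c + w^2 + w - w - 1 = 2*c^2 + c*(3*w - 1) + w^2 - 1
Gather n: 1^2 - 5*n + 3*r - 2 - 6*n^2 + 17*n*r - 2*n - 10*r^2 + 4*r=-6*n^2 + n*(17*r - 7) - 10*r^2 + 7*r - 1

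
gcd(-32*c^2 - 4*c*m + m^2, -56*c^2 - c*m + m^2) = 8*c - m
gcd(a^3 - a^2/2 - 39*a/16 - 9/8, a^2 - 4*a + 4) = a - 2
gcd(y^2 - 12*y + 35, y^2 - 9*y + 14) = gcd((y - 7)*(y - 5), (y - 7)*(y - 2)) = y - 7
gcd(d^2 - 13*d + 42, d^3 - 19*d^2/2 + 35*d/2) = d - 7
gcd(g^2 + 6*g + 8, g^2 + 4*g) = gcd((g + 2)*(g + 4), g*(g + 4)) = g + 4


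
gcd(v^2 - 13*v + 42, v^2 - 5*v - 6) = v - 6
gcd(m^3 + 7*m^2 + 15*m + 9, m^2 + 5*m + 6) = m + 3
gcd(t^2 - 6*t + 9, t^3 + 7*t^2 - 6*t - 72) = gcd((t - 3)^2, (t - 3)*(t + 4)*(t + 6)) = t - 3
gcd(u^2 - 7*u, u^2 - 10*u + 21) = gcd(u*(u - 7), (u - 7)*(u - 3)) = u - 7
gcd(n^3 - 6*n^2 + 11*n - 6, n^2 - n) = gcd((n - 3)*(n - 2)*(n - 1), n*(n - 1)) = n - 1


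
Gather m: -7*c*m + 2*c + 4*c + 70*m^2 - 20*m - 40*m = 6*c + 70*m^2 + m*(-7*c - 60)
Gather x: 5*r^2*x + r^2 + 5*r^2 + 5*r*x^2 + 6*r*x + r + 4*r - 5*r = 6*r^2 + 5*r*x^2 + x*(5*r^2 + 6*r)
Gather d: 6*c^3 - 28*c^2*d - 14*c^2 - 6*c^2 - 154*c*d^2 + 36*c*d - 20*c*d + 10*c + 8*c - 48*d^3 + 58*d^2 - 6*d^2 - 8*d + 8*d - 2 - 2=6*c^3 - 20*c^2 + 18*c - 48*d^3 + d^2*(52 - 154*c) + d*(-28*c^2 + 16*c) - 4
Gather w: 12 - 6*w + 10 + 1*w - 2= 20 - 5*w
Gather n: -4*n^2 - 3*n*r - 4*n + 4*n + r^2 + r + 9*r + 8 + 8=-4*n^2 - 3*n*r + r^2 + 10*r + 16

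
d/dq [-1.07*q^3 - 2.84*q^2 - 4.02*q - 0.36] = -3.21*q^2 - 5.68*q - 4.02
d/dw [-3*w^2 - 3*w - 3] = -6*w - 3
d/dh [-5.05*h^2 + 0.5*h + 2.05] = 0.5 - 10.1*h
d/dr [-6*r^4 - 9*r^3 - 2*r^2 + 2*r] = -24*r^3 - 27*r^2 - 4*r + 2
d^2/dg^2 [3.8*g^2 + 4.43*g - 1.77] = 7.60000000000000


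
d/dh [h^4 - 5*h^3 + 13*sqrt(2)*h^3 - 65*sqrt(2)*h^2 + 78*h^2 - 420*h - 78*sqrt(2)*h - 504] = 4*h^3 - 15*h^2 + 39*sqrt(2)*h^2 - 130*sqrt(2)*h + 156*h - 420 - 78*sqrt(2)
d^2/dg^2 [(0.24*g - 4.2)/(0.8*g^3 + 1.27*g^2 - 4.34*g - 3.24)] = (0.9216*g^5 - 30.79296*g^4 - 65.834448*g^3 + 54.31428*g^2 + 79.504272*g - 199.532928)/(0.512*g^9 + 2.4384*g^8 - 4.46184*g^7 - 30.629057*g^6 + 4.454442*g^5 + 123.581928*g^4 + 50.597128*g^3 - 143.086176*g^2 - 136.678752*g - 34.012224)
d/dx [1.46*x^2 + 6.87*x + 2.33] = 2.92*x + 6.87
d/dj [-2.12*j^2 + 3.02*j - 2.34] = 3.02 - 4.24*j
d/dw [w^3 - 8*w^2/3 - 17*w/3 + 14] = 3*w^2 - 16*w/3 - 17/3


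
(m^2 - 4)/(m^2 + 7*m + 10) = (m - 2)/(m + 5)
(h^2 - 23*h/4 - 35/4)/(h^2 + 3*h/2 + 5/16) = 4*(h - 7)/(4*h + 1)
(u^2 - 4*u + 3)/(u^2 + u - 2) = (u - 3)/(u + 2)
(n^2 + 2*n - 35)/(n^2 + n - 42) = (n - 5)/(n - 6)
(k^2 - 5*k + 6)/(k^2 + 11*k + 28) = (k^2 - 5*k + 6)/(k^2 + 11*k + 28)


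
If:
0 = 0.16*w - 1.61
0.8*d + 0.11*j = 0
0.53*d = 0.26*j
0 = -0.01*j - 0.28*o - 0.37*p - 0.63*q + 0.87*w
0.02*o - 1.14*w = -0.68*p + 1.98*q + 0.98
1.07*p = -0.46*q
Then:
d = 0.00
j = 0.00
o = 39.89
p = 2.20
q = -5.13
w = 10.06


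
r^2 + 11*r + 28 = (r + 4)*(r + 7)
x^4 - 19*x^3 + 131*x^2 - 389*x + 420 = (x - 7)*(x - 5)*(x - 4)*(x - 3)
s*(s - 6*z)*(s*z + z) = s^3*z - 6*s^2*z^2 + s^2*z - 6*s*z^2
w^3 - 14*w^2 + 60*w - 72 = (w - 6)^2*(w - 2)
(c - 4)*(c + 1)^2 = c^3 - 2*c^2 - 7*c - 4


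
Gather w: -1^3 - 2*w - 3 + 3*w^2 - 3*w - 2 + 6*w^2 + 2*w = 9*w^2 - 3*w - 6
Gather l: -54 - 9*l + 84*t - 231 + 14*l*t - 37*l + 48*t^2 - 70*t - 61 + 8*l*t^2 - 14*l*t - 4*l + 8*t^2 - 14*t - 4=l*(8*t^2 - 50) + 56*t^2 - 350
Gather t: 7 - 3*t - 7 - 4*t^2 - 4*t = -4*t^2 - 7*t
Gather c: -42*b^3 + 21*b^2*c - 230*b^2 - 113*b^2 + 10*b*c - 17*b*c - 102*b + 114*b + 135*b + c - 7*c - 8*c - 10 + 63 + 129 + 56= -42*b^3 - 343*b^2 + 147*b + c*(21*b^2 - 7*b - 14) + 238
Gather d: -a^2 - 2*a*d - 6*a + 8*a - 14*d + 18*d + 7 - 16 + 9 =-a^2 + 2*a + d*(4 - 2*a)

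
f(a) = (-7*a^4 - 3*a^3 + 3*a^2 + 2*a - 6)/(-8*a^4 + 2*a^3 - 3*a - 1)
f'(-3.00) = -0.05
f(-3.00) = 0.68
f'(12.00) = 0.00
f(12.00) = 0.92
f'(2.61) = -0.03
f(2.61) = 1.04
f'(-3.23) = -0.05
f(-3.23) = 0.69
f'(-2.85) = -0.06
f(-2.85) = 0.67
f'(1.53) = -0.00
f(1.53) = 1.07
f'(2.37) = -0.03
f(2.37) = 1.05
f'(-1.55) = 0.12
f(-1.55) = 0.62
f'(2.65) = -0.03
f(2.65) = 1.04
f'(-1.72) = 0.02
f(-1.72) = 0.61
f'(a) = (32*a^3 - 6*a^2 + 3)*(-7*a^4 - 3*a^3 + 3*a^2 + 2*a - 6)/(-8*a^4 + 2*a^3 - 3*a - 1)^2 + (-28*a^3 - 9*a^2 + 6*a + 2)/(-8*a^4 + 2*a^3 - 3*a - 1) = (-38*a^6 + 48*a^5 + 105*a^4 - 154*a^3 + 36*a^2 - 6*a - 20)/(64*a^8 - 32*a^7 + 4*a^6 + 48*a^5 + 4*a^4 - 4*a^3 + 9*a^2 + 6*a + 1)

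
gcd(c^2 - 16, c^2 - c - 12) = c - 4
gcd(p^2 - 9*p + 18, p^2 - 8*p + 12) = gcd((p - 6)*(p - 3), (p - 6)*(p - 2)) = p - 6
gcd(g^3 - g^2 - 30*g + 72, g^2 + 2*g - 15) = g - 3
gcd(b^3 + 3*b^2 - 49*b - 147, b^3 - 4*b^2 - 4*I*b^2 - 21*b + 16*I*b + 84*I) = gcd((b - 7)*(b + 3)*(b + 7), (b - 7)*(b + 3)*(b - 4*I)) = b^2 - 4*b - 21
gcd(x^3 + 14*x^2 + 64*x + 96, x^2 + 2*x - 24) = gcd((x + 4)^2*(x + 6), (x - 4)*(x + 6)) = x + 6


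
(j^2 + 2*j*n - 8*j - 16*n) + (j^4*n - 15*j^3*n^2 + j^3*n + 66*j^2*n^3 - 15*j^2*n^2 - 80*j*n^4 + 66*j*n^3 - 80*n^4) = j^4*n - 15*j^3*n^2 + j^3*n + 66*j^2*n^3 - 15*j^2*n^2 + j^2 - 80*j*n^4 + 66*j*n^3 + 2*j*n - 8*j - 80*n^4 - 16*n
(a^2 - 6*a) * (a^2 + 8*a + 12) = a^4 + 2*a^3 - 36*a^2 - 72*a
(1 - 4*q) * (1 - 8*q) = 32*q^2 - 12*q + 1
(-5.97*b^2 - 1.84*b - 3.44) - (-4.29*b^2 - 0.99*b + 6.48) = -1.68*b^2 - 0.85*b - 9.92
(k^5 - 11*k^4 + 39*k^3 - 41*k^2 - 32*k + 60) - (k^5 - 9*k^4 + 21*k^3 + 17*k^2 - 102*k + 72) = -2*k^4 + 18*k^3 - 58*k^2 + 70*k - 12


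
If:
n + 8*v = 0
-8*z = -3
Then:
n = -8*v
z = 3/8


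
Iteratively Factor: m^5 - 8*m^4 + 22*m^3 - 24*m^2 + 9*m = (m)*(m^4 - 8*m^3 + 22*m^2 - 24*m + 9) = m*(m - 1)*(m^3 - 7*m^2 + 15*m - 9) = m*(m - 3)*(m - 1)*(m^2 - 4*m + 3) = m*(m - 3)^2*(m - 1)*(m - 1)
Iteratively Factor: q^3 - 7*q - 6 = (q + 2)*(q^2 - 2*q - 3) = (q - 3)*(q + 2)*(q + 1)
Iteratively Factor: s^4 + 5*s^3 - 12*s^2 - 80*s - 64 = (s - 4)*(s^3 + 9*s^2 + 24*s + 16) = (s - 4)*(s + 1)*(s^2 + 8*s + 16) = (s - 4)*(s + 1)*(s + 4)*(s + 4)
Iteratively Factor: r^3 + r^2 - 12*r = (r)*(r^2 + r - 12) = r*(r - 3)*(r + 4)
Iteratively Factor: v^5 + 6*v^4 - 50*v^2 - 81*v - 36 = (v - 3)*(v^4 + 9*v^3 + 27*v^2 + 31*v + 12) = (v - 3)*(v + 1)*(v^3 + 8*v^2 + 19*v + 12) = (v - 3)*(v + 1)*(v + 4)*(v^2 + 4*v + 3) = (v - 3)*(v + 1)^2*(v + 4)*(v + 3)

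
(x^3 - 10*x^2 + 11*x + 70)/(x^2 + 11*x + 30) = (x^3 - 10*x^2 + 11*x + 70)/(x^2 + 11*x + 30)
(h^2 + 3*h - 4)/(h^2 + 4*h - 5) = (h + 4)/(h + 5)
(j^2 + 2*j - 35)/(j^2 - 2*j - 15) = (j + 7)/(j + 3)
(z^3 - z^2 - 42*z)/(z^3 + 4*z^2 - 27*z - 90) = z*(z - 7)/(z^2 - 2*z - 15)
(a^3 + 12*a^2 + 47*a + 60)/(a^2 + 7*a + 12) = a + 5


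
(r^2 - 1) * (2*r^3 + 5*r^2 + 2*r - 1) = 2*r^5 + 5*r^4 - 6*r^2 - 2*r + 1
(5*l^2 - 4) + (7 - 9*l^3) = -9*l^3 + 5*l^2 + 3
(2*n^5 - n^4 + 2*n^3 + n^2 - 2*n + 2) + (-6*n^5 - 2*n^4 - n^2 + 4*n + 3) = -4*n^5 - 3*n^4 + 2*n^3 + 2*n + 5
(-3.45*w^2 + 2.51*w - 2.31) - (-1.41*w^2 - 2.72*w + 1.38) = -2.04*w^2 + 5.23*w - 3.69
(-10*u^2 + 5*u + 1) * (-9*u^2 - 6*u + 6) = 90*u^4 + 15*u^3 - 99*u^2 + 24*u + 6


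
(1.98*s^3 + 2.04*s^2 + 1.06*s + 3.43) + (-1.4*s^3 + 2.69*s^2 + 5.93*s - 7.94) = 0.58*s^3 + 4.73*s^2 + 6.99*s - 4.51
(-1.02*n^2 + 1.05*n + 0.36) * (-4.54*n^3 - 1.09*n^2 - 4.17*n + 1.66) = 4.6308*n^5 - 3.6552*n^4 + 1.4745*n^3 - 6.4641*n^2 + 0.2418*n + 0.5976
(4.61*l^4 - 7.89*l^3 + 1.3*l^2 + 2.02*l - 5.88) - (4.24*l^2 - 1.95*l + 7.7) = 4.61*l^4 - 7.89*l^3 - 2.94*l^2 + 3.97*l - 13.58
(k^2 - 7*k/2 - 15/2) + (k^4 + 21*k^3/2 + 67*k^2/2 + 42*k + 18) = k^4 + 21*k^3/2 + 69*k^2/2 + 77*k/2 + 21/2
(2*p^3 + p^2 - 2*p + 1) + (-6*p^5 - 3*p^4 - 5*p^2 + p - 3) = -6*p^5 - 3*p^4 + 2*p^3 - 4*p^2 - p - 2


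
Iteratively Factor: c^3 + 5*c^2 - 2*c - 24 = (c + 3)*(c^2 + 2*c - 8) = (c + 3)*(c + 4)*(c - 2)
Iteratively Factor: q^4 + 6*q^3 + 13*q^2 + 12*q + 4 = (q + 2)*(q^3 + 4*q^2 + 5*q + 2) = (q + 2)^2*(q^2 + 2*q + 1) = (q + 1)*(q + 2)^2*(q + 1)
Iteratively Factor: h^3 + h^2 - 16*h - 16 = (h - 4)*(h^2 + 5*h + 4) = (h - 4)*(h + 1)*(h + 4)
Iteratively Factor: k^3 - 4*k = (k - 2)*(k^2 + 2*k) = (k - 2)*(k + 2)*(k)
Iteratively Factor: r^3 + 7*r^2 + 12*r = (r)*(r^2 + 7*r + 12) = r*(r + 3)*(r + 4)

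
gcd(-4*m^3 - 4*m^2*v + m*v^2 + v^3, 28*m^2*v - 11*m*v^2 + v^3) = 1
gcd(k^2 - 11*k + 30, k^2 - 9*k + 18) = k - 6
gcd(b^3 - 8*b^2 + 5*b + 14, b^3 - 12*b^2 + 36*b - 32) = b - 2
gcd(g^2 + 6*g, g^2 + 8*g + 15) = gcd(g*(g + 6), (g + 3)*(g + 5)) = 1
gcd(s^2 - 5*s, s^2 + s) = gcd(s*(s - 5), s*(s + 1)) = s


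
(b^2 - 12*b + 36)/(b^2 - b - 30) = (b - 6)/(b + 5)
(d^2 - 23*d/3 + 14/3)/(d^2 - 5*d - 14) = (d - 2/3)/(d + 2)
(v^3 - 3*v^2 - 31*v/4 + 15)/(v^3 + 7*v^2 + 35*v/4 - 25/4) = (2*v^2 - 11*v + 12)/(2*v^2 + 9*v - 5)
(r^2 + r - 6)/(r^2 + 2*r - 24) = (r^2 + r - 6)/(r^2 + 2*r - 24)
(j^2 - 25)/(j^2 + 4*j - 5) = (j - 5)/(j - 1)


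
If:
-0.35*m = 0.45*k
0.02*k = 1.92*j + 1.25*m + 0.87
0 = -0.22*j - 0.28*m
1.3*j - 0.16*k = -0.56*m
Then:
No Solution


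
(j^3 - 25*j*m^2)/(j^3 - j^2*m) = (j^2 - 25*m^2)/(j*(j - m))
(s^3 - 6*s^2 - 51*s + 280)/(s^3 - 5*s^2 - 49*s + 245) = (s - 8)/(s - 7)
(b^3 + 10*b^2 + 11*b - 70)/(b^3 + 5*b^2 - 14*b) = (b + 5)/b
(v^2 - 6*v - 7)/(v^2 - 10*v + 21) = (v + 1)/(v - 3)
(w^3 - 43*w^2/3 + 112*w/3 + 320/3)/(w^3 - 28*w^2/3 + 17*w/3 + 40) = (w - 8)/(w - 3)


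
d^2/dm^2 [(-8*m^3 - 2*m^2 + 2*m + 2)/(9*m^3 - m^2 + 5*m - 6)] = 4*(-117*m^6 + 783*m^5 - 702*m^4 - 575*m^3 + 840*m^2 - 303*m + 13)/(729*m^9 - 243*m^8 + 1242*m^7 - 1729*m^6 + 1014*m^5 - 1713*m^4 + 1277*m^3 - 558*m^2 + 540*m - 216)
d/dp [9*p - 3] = 9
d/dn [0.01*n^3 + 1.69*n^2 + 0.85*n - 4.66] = 0.03*n^2 + 3.38*n + 0.85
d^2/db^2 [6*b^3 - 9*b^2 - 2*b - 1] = 36*b - 18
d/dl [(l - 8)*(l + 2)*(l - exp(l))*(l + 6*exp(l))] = (1 - exp(l))*(l - 8)*(l + 2)*(l + 6*exp(l)) + (l - 8)*(l + 2)*(l - exp(l))*(6*exp(l) + 1) + (l - 8)*(l - exp(l))*(l + 6*exp(l)) + (l + 2)*(l - exp(l))*(l + 6*exp(l))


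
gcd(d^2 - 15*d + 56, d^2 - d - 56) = d - 8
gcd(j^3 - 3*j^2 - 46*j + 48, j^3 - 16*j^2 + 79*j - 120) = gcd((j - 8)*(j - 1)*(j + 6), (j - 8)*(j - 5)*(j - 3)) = j - 8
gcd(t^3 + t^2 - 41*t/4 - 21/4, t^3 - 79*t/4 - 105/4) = t + 7/2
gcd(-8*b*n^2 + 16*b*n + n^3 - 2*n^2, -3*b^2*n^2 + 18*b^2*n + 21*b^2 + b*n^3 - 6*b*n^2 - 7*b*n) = 1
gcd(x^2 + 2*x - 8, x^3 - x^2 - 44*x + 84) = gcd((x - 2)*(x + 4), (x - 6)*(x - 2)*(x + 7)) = x - 2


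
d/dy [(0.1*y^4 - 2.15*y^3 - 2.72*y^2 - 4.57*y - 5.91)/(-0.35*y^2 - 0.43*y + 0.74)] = (-0.07*y^5 + 0.623499999999999*y^4 + 2.145*y^3 - 5.2029*y^2 - 8.1626*y - 5.9231)/(0.1225*y^4 + 0.301*y^3 - 0.3331*y^2 - 0.6364*y + 0.5476)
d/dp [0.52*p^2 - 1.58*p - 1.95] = 1.04*p - 1.58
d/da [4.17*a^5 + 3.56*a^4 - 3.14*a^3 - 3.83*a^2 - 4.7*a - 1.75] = 20.85*a^4 + 14.24*a^3 - 9.42*a^2 - 7.66*a - 4.7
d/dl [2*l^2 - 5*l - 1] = 4*l - 5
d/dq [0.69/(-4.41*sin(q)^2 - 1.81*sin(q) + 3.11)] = (6.0858*sin(q) + 1.2489)*cos(q)/(4.41*sin(q)^2 + 1.81*sin(q) - 3.11)^2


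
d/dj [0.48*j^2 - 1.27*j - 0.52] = 0.96*j - 1.27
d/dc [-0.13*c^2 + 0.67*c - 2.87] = 0.67 - 0.26*c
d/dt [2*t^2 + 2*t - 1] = 4*t + 2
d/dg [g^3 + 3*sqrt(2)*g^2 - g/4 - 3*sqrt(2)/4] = 3*g^2 + 6*sqrt(2)*g - 1/4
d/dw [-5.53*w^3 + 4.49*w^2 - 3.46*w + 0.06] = -16.59*w^2 + 8.98*w - 3.46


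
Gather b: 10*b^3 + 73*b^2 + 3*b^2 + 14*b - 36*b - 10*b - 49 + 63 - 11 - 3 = 10*b^3 + 76*b^2 - 32*b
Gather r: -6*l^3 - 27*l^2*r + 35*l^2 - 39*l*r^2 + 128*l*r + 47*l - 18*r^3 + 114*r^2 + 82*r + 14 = -6*l^3 + 35*l^2 + 47*l - 18*r^3 + r^2*(114 - 39*l) + r*(-27*l^2 + 128*l + 82) + 14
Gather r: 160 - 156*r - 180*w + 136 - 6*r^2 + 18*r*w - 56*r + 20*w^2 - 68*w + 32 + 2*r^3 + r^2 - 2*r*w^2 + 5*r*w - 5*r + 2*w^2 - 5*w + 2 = 2*r^3 - 5*r^2 + r*(-2*w^2 + 23*w - 217) + 22*w^2 - 253*w + 330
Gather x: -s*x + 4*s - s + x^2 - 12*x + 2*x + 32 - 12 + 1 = 3*s + x^2 + x*(-s - 10) + 21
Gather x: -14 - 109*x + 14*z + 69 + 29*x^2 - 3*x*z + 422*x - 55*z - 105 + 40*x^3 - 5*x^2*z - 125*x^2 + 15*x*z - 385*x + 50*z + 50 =40*x^3 + x^2*(-5*z - 96) + x*(12*z - 72) + 9*z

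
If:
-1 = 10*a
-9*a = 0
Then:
No Solution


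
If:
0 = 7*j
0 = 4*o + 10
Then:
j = 0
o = -5/2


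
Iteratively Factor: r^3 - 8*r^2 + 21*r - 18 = (r - 2)*(r^2 - 6*r + 9) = (r - 3)*(r - 2)*(r - 3)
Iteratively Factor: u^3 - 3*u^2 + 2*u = (u - 2)*(u^2 - u) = (u - 2)*(u - 1)*(u)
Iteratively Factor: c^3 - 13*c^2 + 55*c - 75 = (c - 5)*(c^2 - 8*c + 15) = (c - 5)*(c - 3)*(c - 5)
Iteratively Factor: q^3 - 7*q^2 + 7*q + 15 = (q + 1)*(q^2 - 8*q + 15) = (q - 5)*(q + 1)*(q - 3)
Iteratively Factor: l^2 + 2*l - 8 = (l - 2)*(l + 4)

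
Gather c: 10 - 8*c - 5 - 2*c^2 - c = -2*c^2 - 9*c + 5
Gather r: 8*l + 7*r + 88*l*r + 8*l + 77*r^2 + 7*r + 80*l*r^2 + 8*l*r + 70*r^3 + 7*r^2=16*l + 70*r^3 + r^2*(80*l + 84) + r*(96*l + 14)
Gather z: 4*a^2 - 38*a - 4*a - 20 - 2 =4*a^2 - 42*a - 22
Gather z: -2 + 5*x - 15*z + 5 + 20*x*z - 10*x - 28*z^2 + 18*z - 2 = -5*x - 28*z^2 + z*(20*x + 3) + 1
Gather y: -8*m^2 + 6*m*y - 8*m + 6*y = -8*m^2 - 8*m + y*(6*m + 6)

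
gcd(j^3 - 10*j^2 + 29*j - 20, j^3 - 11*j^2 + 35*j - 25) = j^2 - 6*j + 5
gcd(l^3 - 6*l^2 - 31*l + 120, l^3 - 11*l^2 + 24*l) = l^2 - 11*l + 24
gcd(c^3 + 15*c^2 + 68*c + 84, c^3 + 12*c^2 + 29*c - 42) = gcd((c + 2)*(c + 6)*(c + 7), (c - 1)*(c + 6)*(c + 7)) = c^2 + 13*c + 42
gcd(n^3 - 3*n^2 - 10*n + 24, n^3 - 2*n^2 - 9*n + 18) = n^2 + n - 6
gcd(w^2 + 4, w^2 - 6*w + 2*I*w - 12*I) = w + 2*I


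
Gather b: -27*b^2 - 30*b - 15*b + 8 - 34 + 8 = -27*b^2 - 45*b - 18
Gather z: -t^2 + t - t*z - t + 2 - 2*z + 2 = -t^2 + z*(-t - 2) + 4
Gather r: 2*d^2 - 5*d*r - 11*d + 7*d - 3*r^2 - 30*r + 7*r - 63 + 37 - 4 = 2*d^2 - 4*d - 3*r^2 + r*(-5*d - 23) - 30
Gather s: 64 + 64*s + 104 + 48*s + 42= 112*s + 210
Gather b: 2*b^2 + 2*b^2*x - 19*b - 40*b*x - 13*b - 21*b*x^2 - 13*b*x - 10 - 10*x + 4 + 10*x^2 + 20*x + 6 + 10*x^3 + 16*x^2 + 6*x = b^2*(2*x + 2) + b*(-21*x^2 - 53*x - 32) + 10*x^3 + 26*x^2 + 16*x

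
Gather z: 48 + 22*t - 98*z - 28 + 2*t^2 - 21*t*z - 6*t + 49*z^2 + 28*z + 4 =2*t^2 + 16*t + 49*z^2 + z*(-21*t - 70) + 24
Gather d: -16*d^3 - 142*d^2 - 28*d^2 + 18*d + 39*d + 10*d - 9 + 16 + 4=-16*d^3 - 170*d^2 + 67*d + 11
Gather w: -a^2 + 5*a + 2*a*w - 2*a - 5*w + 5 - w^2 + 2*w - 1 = -a^2 + 3*a - w^2 + w*(2*a - 3) + 4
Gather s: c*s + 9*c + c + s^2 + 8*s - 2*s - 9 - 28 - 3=10*c + s^2 + s*(c + 6) - 40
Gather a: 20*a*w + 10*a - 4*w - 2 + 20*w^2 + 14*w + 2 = a*(20*w + 10) + 20*w^2 + 10*w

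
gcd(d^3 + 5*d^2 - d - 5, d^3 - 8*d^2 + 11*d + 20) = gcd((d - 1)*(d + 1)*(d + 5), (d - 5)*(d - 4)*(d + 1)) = d + 1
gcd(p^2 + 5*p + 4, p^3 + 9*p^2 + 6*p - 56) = p + 4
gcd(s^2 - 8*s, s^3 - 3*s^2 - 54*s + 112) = s - 8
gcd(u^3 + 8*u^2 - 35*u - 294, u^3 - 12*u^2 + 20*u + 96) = u - 6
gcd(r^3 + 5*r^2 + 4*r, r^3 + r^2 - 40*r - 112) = r + 4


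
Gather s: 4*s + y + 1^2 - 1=4*s + y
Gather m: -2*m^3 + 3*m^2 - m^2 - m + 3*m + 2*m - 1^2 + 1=-2*m^3 + 2*m^2 + 4*m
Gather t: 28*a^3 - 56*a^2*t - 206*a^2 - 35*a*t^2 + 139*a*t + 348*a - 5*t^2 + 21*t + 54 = 28*a^3 - 206*a^2 + 348*a + t^2*(-35*a - 5) + t*(-56*a^2 + 139*a + 21) + 54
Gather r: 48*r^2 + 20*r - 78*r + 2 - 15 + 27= 48*r^2 - 58*r + 14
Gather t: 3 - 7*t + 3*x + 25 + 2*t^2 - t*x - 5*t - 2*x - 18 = 2*t^2 + t*(-x - 12) + x + 10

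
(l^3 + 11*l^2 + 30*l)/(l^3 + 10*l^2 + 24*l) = (l + 5)/(l + 4)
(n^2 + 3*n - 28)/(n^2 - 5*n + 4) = (n + 7)/(n - 1)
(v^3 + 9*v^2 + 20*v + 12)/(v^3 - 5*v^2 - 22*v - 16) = (v + 6)/(v - 8)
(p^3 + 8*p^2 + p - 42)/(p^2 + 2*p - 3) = (p^2 + 5*p - 14)/(p - 1)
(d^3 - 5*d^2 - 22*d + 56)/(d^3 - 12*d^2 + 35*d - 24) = (d^3 - 5*d^2 - 22*d + 56)/(d^3 - 12*d^2 + 35*d - 24)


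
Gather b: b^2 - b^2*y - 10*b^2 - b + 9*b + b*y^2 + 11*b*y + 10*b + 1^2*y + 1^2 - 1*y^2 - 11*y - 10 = b^2*(-y - 9) + b*(y^2 + 11*y + 18) - y^2 - 10*y - 9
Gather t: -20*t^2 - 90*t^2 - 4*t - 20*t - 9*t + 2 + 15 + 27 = -110*t^2 - 33*t + 44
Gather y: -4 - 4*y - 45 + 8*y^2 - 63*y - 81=8*y^2 - 67*y - 130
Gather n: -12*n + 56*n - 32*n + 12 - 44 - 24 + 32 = 12*n - 24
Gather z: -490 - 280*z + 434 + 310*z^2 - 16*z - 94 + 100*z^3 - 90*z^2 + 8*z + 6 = 100*z^3 + 220*z^2 - 288*z - 144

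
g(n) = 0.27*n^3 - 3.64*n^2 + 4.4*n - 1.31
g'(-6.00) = 77.24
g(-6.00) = -217.07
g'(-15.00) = 295.85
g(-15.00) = -1797.56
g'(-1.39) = 16.08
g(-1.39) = -15.18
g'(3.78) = -11.54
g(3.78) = -22.11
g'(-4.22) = 49.55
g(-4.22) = -104.99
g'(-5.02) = 61.36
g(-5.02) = -149.28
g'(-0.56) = 8.73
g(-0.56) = -4.96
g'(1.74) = -5.81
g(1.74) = -3.25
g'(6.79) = -7.69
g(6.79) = -54.73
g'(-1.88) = 20.95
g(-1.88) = -24.24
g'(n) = 0.81*n^2 - 7.28*n + 4.4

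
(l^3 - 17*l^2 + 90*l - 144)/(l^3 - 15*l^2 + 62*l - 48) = (l - 3)/(l - 1)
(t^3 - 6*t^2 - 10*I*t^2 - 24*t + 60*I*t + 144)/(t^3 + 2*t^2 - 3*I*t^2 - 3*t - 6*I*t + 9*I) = (t^3 + t^2*(-6 - 10*I) + t*(-24 + 60*I) + 144)/(t^3 + t^2*(2 - 3*I) + t*(-3 - 6*I) + 9*I)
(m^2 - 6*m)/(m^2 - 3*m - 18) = m/(m + 3)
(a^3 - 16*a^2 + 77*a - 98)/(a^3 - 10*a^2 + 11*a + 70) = (a^2 - 9*a + 14)/(a^2 - 3*a - 10)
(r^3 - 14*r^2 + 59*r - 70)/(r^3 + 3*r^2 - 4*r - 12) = (r^2 - 12*r + 35)/(r^2 + 5*r + 6)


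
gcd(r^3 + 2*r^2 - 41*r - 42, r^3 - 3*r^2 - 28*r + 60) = r - 6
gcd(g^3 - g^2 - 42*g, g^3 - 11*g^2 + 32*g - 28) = g - 7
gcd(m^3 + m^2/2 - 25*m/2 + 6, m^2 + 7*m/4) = 1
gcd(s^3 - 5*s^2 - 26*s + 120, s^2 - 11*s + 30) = s - 6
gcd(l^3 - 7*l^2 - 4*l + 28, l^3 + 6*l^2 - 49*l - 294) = l - 7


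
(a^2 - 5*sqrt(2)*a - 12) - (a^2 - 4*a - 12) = -5*sqrt(2)*a + 4*a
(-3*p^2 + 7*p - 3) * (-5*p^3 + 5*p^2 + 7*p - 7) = 15*p^5 - 50*p^4 + 29*p^3 + 55*p^2 - 70*p + 21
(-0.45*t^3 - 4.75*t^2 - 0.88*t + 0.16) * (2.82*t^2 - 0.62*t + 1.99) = -1.269*t^5 - 13.116*t^4 - 0.4321*t^3 - 8.4557*t^2 - 1.8504*t + 0.3184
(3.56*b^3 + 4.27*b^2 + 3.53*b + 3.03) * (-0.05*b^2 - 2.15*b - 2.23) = -0.178*b^5 - 7.8675*b^4 - 17.2958*b^3 - 17.2631*b^2 - 14.3864*b - 6.7569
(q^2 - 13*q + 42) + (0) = q^2 - 13*q + 42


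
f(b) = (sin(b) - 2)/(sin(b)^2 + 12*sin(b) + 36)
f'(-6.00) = 0.04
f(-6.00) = -0.04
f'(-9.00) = -0.05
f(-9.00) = -0.08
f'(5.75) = 0.05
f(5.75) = -0.08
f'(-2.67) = -0.05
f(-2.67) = -0.08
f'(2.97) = -0.04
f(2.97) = -0.05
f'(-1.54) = 0.00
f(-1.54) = -0.12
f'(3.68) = -0.05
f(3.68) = -0.08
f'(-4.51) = -0.01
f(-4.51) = -0.02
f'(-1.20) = 0.03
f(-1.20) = -0.11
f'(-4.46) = -0.01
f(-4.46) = -0.02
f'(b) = (-2*sin(b)*cos(b) - 12*cos(b))*(sin(b) - 2)/(sin(b)^2 + 12*sin(b) + 36)^2 + cos(b)/(sin(b)^2 + 12*sin(b) + 36)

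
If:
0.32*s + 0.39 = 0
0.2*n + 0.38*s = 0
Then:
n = 2.32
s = -1.22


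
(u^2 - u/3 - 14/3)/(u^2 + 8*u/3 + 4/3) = (3*u - 7)/(3*u + 2)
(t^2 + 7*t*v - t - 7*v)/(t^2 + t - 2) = (t + 7*v)/(t + 2)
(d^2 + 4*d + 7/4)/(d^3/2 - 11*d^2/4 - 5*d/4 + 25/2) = (4*d^2 + 16*d + 7)/(2*d^3 - 11*d^2 - 5*d + 50)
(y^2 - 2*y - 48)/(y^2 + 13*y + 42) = (y - 8)/(y + 7)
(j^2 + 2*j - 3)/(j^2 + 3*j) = (j - 1)/j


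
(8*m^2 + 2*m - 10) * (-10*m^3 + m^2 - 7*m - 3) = -80*m^5 - 12*m^4 + 46*m^3 - 48*m^2 + 64*m + 30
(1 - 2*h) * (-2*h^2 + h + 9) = 4*h^3 - 4*h^2 - 17*h + 9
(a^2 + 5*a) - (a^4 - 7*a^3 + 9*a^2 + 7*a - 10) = -a^4 + 7*a^3 - 8*a^2 - 2*a + 10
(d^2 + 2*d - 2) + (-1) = d^2 + 2*d - 3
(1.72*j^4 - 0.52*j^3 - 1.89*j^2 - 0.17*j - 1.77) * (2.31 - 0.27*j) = -0.4644*j^5 + 4.1136*j^4 - 0.6909*j^3 - 4.32*j^2 + 0.0852*j - 4.0887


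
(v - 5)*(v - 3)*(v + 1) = v^3 - 7*v^2 + 7*v + 15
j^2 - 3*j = j*(j - 3)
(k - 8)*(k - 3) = k^2 - 11*k + 24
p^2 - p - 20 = (p - 5)*(p + 4)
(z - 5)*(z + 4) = z^2 - z - 20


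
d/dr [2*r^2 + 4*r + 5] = 4*r + 4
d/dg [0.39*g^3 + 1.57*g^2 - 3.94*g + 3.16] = 1.17*g^2 + 3.14*g - 3.94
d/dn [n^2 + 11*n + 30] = 2*n + 11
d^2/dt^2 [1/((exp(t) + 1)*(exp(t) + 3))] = 4*(exp(3*t) + 3*exp(2*t) + exp(t) - 3)*exp(t)/(exp(6*t) + 12*exp(5*t) + 57*exp(4*t) + 136*exp(3*t) + 171*exp(2*t) + 108*exp(t) + 27)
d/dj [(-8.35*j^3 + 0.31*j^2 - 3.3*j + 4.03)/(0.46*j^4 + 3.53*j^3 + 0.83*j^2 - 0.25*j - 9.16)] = (3.841*j^6 - 0.285200000000003*j^5 - 3.4708*j^4 + 20.0578*j^3 + 189.4418*j^2 - 12.369*j + 31.2355)/(0.2116*j^8 + 3.2476*j^7 + 13.2245*j^6 + 5.6298*j^5 - 9.5033*j^4 - 65.0846*j^3 - 15.1431*j^2 + 4.58*j + 83.9056)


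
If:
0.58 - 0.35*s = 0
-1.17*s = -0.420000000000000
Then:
No Solution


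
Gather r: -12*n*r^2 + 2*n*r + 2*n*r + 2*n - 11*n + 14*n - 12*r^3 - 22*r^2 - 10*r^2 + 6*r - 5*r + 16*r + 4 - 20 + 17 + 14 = 5*n - 12*r^3 + r^2*(-12*n - 32) + r*(4*n + 17) + 15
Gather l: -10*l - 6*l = -16*l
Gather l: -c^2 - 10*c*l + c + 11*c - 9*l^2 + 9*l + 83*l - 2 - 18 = -c^2 + 12*c - 9*l^2 + l*(92 - 10*c) - 20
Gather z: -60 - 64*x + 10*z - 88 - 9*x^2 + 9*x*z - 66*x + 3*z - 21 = -9*x^2 - 130*x + z*(9*x + 13) - 169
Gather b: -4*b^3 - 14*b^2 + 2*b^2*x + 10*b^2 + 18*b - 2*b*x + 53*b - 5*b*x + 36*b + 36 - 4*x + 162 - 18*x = -4*b^3 + b^2*(2*x - 4) + b*(107 - 7*x) - 22*x + 198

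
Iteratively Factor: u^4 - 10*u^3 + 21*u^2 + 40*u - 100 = (u - 5)*(u^3 - 5*u^2 - 4*u + 20) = (u - 5)*(u + 2)*(u^2 - 7*u + 10) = (u - 5)^2*(u + 2)*(u - 2)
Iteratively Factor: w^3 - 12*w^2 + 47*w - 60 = (w - 5)*(w^2 - 7*w + 12) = (w - 5)*(w - 3)*(w - 4)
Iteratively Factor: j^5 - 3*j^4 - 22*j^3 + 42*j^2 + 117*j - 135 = (j - 1)*(j^4 - 2*j^3 - 24*j^2 + 18*j + 135) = (j - 5)*(j - 1)*(j^3 + 3*j^2 - 9*j - 27) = (j - 5)*(j - 3)*(j - 1)*(j^2 + 6*j + 9) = (j - 5)*(j - 3)*(j - 1)*(j + 3)*(j + 3)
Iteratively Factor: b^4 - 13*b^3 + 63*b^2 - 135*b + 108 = (b - 3)*(b^3 - 10*b^2 + 33*b - 36) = (b - 4)*(b - 3)*(b^2 - 6*b + 9) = (b - 4)*(b - 3)^2*(b - 3)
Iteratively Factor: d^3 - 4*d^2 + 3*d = (d - 3)*(d^2 - d) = (d - 3)*(d - 1)*(d)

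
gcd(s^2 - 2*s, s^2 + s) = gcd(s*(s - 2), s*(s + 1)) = s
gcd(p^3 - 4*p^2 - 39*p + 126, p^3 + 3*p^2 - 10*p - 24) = p - 3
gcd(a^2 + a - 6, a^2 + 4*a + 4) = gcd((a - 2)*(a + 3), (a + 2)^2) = 1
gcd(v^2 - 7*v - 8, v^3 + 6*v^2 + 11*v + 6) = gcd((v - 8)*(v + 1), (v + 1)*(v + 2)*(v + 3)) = v + 1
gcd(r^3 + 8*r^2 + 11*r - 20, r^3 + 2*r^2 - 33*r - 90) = r + 5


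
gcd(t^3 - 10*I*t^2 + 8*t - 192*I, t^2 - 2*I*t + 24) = t^2 - 2*I*t + 24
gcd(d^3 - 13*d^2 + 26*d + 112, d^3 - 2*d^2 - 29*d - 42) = d^2 - 5*d - 14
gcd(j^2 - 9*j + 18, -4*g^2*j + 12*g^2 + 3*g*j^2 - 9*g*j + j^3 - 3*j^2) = j - 3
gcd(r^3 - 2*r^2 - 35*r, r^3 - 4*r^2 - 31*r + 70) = r^2 - 2*r - 35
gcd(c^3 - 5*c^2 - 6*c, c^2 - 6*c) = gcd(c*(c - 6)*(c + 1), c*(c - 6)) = c^2 - 6*c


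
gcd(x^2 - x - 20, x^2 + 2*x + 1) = 1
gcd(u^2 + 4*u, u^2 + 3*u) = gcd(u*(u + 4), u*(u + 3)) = u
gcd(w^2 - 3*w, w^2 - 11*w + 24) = w - 3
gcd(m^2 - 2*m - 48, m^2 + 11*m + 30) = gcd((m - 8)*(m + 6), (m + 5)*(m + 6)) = m + 6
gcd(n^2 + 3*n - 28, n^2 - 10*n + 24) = n - 4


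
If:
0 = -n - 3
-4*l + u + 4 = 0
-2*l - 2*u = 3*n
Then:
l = 17/10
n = -3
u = 14/5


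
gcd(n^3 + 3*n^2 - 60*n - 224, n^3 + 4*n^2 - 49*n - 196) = n^2 + 11*n + 28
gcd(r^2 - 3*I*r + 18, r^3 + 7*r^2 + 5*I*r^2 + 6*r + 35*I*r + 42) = 1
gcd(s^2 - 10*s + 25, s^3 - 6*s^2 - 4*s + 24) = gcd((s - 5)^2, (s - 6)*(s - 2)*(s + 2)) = 1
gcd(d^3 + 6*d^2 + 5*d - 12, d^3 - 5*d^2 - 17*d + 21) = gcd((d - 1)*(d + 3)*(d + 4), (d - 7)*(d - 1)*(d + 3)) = d^2 + 2*d - 3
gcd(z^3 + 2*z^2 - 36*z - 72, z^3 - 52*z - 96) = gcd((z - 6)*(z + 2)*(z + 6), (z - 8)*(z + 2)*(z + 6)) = z^2 + 8*z + 12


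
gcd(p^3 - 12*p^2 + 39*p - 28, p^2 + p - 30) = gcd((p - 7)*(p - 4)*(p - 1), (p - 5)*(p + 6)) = 1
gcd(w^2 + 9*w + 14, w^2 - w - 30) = 1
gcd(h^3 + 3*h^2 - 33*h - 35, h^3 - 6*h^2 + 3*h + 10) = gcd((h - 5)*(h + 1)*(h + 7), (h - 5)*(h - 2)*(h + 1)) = h^2 - 4*h - 5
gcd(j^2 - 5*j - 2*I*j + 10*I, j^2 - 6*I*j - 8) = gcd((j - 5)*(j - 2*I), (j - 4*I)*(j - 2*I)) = j - 2*I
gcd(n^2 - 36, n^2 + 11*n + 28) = 1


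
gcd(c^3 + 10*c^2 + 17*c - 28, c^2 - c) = c - 1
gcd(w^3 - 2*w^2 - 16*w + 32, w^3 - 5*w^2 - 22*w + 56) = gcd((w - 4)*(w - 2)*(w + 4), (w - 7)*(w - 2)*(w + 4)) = w^2 + 2*w - 8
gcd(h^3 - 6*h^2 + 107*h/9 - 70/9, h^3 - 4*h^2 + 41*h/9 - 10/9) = h^2 - 11*h/3 + 10/3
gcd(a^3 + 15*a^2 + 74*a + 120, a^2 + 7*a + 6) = a + 6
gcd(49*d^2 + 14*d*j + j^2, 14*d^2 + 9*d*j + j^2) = 7*d + j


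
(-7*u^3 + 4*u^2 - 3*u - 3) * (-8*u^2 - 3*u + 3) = 56*u^5 - 11*u^4 - 9*u^3 + 45*u^2 - 9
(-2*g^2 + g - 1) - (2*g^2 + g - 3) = 2 - 4*g^2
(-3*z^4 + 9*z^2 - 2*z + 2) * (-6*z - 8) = 18*z^5 + 24*z^4 - 54*z^3 - 60*z^2 + 4*z - 16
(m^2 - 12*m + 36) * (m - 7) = m^3 - 19*m^2 + 120*m - 252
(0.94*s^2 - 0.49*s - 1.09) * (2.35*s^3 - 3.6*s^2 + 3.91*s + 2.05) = 2.209*s^5 - 4.5355*s^4 + 2.8779*s^3 + 3.9351*s^2 - 5.2664*s - 2.2345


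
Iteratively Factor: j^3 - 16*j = (j)*(j^2 - 16) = j*(j + 4)*(j - 4)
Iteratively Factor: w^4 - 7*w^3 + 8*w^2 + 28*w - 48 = (w - 3)*(w^3 - 4*w^2 - 4*w + 16) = (w - 4)*(w - 3)*(w^2 - 4) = (w - 4)*(w - 3)*(w + 2)*(w - 2)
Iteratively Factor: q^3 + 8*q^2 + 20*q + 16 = (q + 2)*(q^2 + 6*q + 8) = (q + 2)*(q + 4)*(q + 2)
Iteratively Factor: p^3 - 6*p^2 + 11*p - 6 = (p - 2)*(p^2 - 4*p + 3) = (p - 3)*(p - 2)*(p - 1)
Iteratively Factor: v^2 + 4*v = (v)*(v + 4)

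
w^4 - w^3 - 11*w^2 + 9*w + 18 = (w - 3)*(w - 2)*(w + 1)*(w + 3)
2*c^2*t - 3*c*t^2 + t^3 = t*(-2*c + t)*(-c + t)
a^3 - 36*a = a*(a - 6)*(a + 6)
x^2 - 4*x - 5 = (x - 5)*(x + 1)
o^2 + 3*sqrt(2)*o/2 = o*(o + 3*sqrt(2)/2)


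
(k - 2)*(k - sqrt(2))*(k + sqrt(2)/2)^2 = k^4 - 2*k^3 - 3*k^2/2 - sqrt(2)*k/2 + 3*k + sqrt(2)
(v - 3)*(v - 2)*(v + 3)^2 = v^4 + v^3 - 15*v^2 - 9*v + 54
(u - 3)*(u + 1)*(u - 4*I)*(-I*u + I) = -I*u^4 - 4*u^3 + 3*I*u^3 + 12*u^2 + I*u^2 + 4*u - 3*I*u - 12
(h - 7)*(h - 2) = h^2 - 9*h + 14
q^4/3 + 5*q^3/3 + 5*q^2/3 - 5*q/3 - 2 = (q/3 + 1)*(q - 1)*(q + 1)*(q + 2)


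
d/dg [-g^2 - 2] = -2*g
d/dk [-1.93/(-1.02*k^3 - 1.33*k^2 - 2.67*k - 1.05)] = (-5.9058*k^2 - 5.1338*k - 5.1531)/(1.02*k^3 + 1.33*k^2 + 2.67*k + 1.05)^2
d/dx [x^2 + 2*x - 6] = 2*x + 2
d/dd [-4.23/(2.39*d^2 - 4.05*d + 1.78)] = (20.2194*d - 17.1315)/(2.39*d^2 - 4.05*d + 1.78)^2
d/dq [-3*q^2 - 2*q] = -6*q - 2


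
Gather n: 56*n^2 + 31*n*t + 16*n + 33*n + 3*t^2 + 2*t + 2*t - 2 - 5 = 56*n^2 + n*(31*t + 49) + 3*t^2 + 4*t - 7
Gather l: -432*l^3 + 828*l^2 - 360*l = -432*l^3 + 828*l^2 - 360*l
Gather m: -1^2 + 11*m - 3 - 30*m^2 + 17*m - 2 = -30*m^2 + 28*m - 6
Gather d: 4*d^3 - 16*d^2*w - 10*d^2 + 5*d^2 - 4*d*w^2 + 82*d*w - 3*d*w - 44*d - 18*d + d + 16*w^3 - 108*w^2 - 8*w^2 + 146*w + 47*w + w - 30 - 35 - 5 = 4*d^3 + d^2*(-16*w - 5) + d*(-4*w^2 + 79*w - 61) + 16*w^3 - 116*w^2 + 194*w - 70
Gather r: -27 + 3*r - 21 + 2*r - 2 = 5*r - 50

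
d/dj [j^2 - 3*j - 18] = 2*j - 3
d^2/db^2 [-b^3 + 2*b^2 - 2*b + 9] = 4 - 6*b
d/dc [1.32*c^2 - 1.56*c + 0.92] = 2.64*c - 1.56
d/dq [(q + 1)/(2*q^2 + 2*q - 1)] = (-2*q^2 - 4*q - 3)/(4*q^4 + 8*q^3 - 4*q + 1)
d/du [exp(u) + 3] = exp(u)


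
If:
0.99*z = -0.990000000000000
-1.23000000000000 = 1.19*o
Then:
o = -1.03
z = -1.00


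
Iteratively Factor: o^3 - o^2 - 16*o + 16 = (o - 1)*(o^2 - 16) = (o - 1)*(o + 4)*(o - 4)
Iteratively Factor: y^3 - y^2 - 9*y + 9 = (y + 3)*(y^2 - 4*y + 3) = (y - 3)*(y + 3)*(y - 1)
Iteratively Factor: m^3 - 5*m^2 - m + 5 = (m + 1)*(m^2 - 6*m + 5) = (m - 5)*(m + 1)*(m - 1)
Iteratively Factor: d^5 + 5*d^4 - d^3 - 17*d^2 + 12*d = (d + 3)*(d^4 + 2*d^3 - 7*d^2 + 4*d) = (d - 1)*(d + 3)*(d^3 + 3*d^2 - 4*d) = (d - 1)^2*(d + 3)*(d^2 + 4*d) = (d - 1)^2*(d + 3)*(d + 4)*(d)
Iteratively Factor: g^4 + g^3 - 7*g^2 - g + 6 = (g + 1)*(g^3 - 7*g + 6) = (g - 2)*(g + 1)*(g^2 + 2*g - 3) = (g - 2)*(g - 1)*(g + 1)*(g + 3)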